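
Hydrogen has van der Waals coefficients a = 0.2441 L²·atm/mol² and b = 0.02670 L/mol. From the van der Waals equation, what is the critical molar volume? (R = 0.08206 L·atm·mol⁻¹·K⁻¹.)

V_m,c ≈ 0.08010 L/mol

For a van der Waals gas, V_m,c = 3b.
V_m,c = 3×0.02670 = 0.08010 L/mol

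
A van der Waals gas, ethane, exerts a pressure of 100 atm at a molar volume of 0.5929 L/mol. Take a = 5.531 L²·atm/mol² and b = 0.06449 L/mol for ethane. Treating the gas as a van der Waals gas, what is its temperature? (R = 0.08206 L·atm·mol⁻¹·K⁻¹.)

T = (P + a/V_m²)(V_m − b)/R
P + a/V_m² = 100 + 5.531/(0.5929)² = 115.73 atm
V_m − b = 0.5929 − 0.06449 = 0.52841 L/mol
T = (115.73)(0.52841)/0.08206 = 745.2 K

T ≈ 745.2 K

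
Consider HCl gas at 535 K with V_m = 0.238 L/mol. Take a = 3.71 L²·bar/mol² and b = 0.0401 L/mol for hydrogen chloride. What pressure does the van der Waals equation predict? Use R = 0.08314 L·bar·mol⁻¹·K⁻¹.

P = RT/(V_m − b) − a/V_m²
RT/(V_m − b) = (0.08314)(535)/(0.238 − 0.0401) = 44.480/0.19790 = 224.76 bar
a/V_m² = 3.71/(0.238)² = 65.497 bar
P = 224.76 − 65.497 = 159.3 bar

P ≈ 159.3 bar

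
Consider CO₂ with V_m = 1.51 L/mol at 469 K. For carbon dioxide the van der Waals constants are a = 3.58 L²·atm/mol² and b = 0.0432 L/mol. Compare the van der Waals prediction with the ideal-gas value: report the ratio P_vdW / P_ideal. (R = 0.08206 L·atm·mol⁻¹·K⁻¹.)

P_vdW / P_ideal ≈ 0.9678

Ideal: P_ideal = RT/V_m = (0.08206)(469)/1.51 = 25.4875 atm
vdW: P = RT/(V_m − b) − a/V_m² = 38.4861/1.46680 − 3.58/2.28010 = 26.2381 − 1.57011 = 24.6680 atm
Ratio = 24.6680/25.4875 = 0.9678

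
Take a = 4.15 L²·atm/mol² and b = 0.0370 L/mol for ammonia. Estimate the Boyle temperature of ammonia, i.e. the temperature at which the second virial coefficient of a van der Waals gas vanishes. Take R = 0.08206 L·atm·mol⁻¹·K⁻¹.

For a van der Waals gas the second virial coefficient B₂ = b − a/(RT) vanishes at T_B = a/(Rb).
T_B = 4.15/(0.08206×0.0370) = 4.15/0.0030362 = 1367 K

T_B ≈ 1367 K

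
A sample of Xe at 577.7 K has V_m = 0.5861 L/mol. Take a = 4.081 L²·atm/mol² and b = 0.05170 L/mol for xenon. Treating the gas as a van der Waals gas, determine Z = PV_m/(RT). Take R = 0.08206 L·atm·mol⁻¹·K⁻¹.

Z ≈ 0.9499

P = RT/(V_m − b) − a/V_m² = (0.08206)(577.7)/(0.5861 − 0.05170) − 4.081/(0.5861)²
  = 47.406/0.53440 − 11.880 = 88.709 − 11.880 = 76.829 atm
Z = PV_m/(RT) = (76.829)(0.5861)/((0.08206)(577.7)) = 45.029/47.406 = 0.9499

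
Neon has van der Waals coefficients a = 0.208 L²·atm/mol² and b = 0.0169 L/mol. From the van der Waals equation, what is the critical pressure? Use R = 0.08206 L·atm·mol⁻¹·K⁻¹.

For a van der Waals gas, P_c = a/(27b²).
P_c = 0.208/(27×(0.0169)²) = 0.208/0.0077115 = 26.97 atm

P_c ≈ 26.97 atm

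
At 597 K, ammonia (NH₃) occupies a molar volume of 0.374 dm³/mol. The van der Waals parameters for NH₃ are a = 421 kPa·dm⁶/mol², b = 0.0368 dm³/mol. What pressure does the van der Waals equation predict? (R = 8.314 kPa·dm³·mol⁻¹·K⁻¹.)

P ≈ 11710 kPa

P = RT/(V_m − b) − a/V_m²
RT/(V_m − b) = (8.314)(597)/(0.374 − 0.0368) = 4963.5/0.33720 = 14720 kPa
a/V_m² = 421/(0.374)² = 3009.8 kPa
P = 14720 − 3009.8 = 11710 kPa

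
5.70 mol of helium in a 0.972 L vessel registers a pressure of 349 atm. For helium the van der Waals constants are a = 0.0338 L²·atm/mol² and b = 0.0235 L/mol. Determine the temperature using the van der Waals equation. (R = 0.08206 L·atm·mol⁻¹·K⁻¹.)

T = (P + a n²/V²)(V − nb)/(nR)
P + a n²/V² = 349 + (0.0338)(5.70)²/(0.972)² = 350.16 atm
V − nb = 0.972 − (5.70)(0.0235) = 0.83805 L
T = (350.16)(0.83805)/((5.70)(0.08206)) = 627.4 K

T ≈ 627.4 K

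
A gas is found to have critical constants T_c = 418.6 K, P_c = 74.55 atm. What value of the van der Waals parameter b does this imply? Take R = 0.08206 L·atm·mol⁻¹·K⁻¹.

b ≈ 0.05760 L/mol

From T_c = 8a/(27Rb) and P_c = a/(27b²): b = R T_c/(8 P_c).
b = (0.08206)(418.6)/(8×74.55) = 34.350/596.40 = 0.05760 L/mol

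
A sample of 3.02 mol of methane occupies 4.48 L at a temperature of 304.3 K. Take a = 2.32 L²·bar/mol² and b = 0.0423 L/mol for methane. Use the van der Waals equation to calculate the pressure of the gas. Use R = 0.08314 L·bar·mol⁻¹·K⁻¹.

P = nRT/(V − nb) − a n²/V²
nRT/(V − nb) = (3.02)(0.08314)(304.3)/(4.48 − 3.02×0.0423) = 76.404/4.3523 = 17.555 bar
a n²/V² = (2.32)(3.02)²/(4.48)² = 1.0543 bar
P = 17.555 − 1.0543 = 16.50 bar

P ≈ 16.50 bar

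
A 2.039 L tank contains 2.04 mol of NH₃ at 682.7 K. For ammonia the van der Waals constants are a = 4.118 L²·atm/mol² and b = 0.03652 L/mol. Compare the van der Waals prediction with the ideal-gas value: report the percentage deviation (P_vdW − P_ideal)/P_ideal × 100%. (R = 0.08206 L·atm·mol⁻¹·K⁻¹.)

-3.56 %

Ideal: P_ideal = nRT/V = (2.04)(0.08206)(682.7)/2.039 = 56.0498 atm
vdW: P = nRT/(V − nb) − a n²/V² = 114.286/1.96450 − 17.1375/4.15752 = 58.1756 − 4.12205 = 54.0536 atm
% deviation = (54.0536 − 56.0498)/56.0498 × 100% = -3.56%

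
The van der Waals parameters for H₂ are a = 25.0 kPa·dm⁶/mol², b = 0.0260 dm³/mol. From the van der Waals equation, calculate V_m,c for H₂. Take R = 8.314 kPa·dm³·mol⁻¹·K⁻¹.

V_m,c ≈ 0.07800 dm³/mol

For a van der Waals gas, V_m,c = 3b.
V_m,c = 3×0.0260 = 0.07800 dm³/mol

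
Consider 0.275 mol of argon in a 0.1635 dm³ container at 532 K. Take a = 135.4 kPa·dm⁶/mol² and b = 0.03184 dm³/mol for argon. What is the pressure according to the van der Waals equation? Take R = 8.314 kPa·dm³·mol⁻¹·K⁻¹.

P ≈ 7477 kPa

P = nRT/(V − nb) − a n²/V²
nRT/(V − nb) = (0.275)(8.314)(532)/(0.1635 − 0.275×0.03184) = 1216.3/0.15474 = 7860.3 kPa
a n²/V² = (135.4)(0.275)²/(0.1635)² = 383.04 kPa
P = 7860.3 − 383.04 = 7477 kPa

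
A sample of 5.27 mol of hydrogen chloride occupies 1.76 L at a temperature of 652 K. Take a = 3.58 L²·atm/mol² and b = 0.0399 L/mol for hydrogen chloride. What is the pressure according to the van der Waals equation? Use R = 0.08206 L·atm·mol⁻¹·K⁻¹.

P = nRT/(V − nb) − a n²/V²
nRT/(V − nb) = (5.27)(0.08206)(652)/(1.76 − 5.27×0.0399) = 281.96/1.5497 = 181.94 atm
a n²/V² = (3.58)(5.27)²/(1.76)² = 32.098 atm
P = 181.94 − 32.098 = 149.8 atm

P ≈ 149.8 atm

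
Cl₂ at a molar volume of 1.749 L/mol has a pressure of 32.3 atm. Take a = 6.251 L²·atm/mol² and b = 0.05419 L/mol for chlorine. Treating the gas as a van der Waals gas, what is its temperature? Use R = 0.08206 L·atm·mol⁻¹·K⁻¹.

T ≈ 709.3 K

T = (P + a/V_m²)(V_m − b)/R
P + a/V_m² = 32.3 + 6.251/(1.749)² = 34.343 atm
V_m − b = 1.749 − 0.05419 = 1.6948 L/mol
T = (34.343)(1.6948)/0.08206 = 709.3 K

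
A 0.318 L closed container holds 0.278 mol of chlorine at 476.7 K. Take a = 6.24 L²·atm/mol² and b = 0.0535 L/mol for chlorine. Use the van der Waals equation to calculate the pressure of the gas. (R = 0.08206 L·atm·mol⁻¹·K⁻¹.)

P = nRT/(V − nb) − a n²/V²
nRT/(V − nb) = (0.278)(0.08206)(476.7)/(0.318 − 0.278×0.0535) = 10.875/0.30313 = 35.876 atm
a n²/V² = (6.24)(0.278)²/(0.318)² = 4.7689 atm
P = 35.876 − 4.7689 = 31.11 atm

P ≈ 31.11 atm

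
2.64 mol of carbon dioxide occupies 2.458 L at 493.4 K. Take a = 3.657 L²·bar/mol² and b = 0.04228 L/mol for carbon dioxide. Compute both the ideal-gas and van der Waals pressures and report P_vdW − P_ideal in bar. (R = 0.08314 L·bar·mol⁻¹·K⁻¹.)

Ideal: P_ideal = nRT/V = (2.64)(0.08314)(493.4)/2.458 = 44.0587 bar
vdW: P = nRT/(V − nb) − a n²/V² = 108.296/2.34638 − 25.4878/6.04176 = 46.1545 − 4.21861 = 41.9359 bar
ΔP = 41.9359 − 44.0587 = -2.123 bar

ΔP ≈ -2.123 bar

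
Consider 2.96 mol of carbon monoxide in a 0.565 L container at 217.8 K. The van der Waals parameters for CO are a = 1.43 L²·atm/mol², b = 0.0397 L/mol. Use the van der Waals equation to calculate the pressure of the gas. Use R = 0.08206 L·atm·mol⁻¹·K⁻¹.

P = nRT/(V − nb) − a n²/V²
nRT/(V − nb) = (2.96)(0.08206)(217.8)/(0.565 − 2.96×0.0397) = 52.903/0.44749 = 118.22 atm
a n²/V² = (1.43)(2.96)²/(0.565)² = 39.248 atm
P = 118.22 − 39.248 = 78.97 atm

P ≈ 78.97 atm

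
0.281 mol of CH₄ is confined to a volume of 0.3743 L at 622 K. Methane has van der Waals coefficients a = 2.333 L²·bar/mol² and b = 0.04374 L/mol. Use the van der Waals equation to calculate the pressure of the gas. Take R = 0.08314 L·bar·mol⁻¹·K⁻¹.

P ≈ 38.83 bar

P = nRT/(V − nb) − a n²/V²
nRT/(V − nb) = (0.281)(0.08314)(622)/(0.3743 − 0.281×0.04374) = 14.531/0.36201 = 40.140 bar
a n²/V² = (2.333)(0.281)²/(0.3743)² = 1.3149 bar
P = 40.140 − 1.3149 = 38.83 bar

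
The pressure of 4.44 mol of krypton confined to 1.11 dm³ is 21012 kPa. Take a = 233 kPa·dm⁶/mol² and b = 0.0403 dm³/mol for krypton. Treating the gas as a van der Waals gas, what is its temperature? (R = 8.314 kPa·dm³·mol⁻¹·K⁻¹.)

T ≈ 624.0 K

T = (P + a n²/V²)(V − nb)/(nR)
P + a n²/V² = 21012 + (233)(4.44)²/(1.11)² = 24740 kPa
V − nb = 1.11 − (4.44)(0.0403) = 0.93107 dm³
T = (24740)(0.93107)/((4.44)(8.314)) = 624.0 K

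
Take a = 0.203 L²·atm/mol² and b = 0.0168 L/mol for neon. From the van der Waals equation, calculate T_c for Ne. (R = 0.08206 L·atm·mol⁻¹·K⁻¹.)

For a van der Waals gas, T_c = 8a/(27Rb).
T_c = 8×0.203/(27×0.08206×0.0168) = 1.6240/0.037222 = 43.63 K

T_c ≈ 43.63 K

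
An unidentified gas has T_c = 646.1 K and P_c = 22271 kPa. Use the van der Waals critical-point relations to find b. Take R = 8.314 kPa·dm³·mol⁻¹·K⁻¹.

b ≈ 0.03015 dm³/mol

From T_c = 8a/(27Rb) and P_c = a/(27b²): b = R T_c/(8 P_c).
b = (8.314)(646.1)/(8×22271) = 5371.7/178168 = 0.03015 dm³/mol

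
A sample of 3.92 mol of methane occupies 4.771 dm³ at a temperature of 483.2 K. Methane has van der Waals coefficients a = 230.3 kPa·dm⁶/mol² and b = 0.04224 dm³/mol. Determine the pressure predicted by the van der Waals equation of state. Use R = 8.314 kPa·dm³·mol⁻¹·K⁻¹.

P = nRT/(V − nb) − a n²/V²
nRT/(V − nb) = (3.92)(8.314)(483.2)/(4.771 − 3.92×0.04224) = 15748/4.6054 = 3419.5 kPa
a n²/V² = (230.3)(3.92)²/(4.771)² = 155.47 kPa
P = 3419.5 − 155.47 = 3264 kPa

P ≈ 3264 kPa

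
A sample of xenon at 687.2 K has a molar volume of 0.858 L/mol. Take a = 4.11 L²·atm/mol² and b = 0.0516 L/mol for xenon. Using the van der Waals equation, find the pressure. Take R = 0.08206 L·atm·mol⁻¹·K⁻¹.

P ≈ 64.35 atm

P = RT/(V_m − b) − a/V_m²
RT/(V_m − b) = (0.08206)(687.2)/(0.858 − 0.0516) = 56.392/0.80640 = 69.931 atm
a/V_m² = 4.11/(0.858)² = 5.5830 atm
P = 69.931 − 5.5830 = 64.35 atm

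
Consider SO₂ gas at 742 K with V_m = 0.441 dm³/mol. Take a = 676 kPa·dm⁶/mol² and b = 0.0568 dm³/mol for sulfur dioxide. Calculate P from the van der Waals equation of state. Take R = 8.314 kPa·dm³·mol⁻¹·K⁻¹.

P = RT/(V_m − b) − a/V_m²
RT/(V_m − b) = (8.314)(742)/(0.441 − 0.0568) = 6169.0/0.38420 = 16057 kPa
a/V_m² = 676/(0.441)² = 3475.9 kPa
P = 16057 − 3475.9 = 12581 kPa

P ≈ 12581 kPa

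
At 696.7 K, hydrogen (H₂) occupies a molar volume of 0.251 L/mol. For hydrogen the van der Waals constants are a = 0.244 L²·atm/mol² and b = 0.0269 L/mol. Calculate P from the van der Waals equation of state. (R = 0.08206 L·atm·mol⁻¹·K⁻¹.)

P ≈ 251.2 atm

P = RT/(V_m − b) − a/V_m²
RT/(V_m − b) = (0.08206)(696.7)/(0.251 − 0.0269) = 57.171/0.22410 = 255.11 atm
a/V_m² = 0.244/(0.251)² = 3.8730 atm
P = 255.11 − 3.8730 = 251.2 atm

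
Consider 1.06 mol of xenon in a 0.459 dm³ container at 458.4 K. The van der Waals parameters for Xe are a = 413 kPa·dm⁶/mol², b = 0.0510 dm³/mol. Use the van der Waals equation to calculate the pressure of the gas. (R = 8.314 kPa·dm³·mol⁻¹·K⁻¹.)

P = nRT/(V − nb) − a n²/V²
nRT/(V − nb) = (1.06)(8.314)(458.4)/(0.459 − 1.06×0.0510) = 4039.8/0.40494 = 9976.3 kPa
a n²/V² = (413)(1.06)²/(0.459)² = 2202.6 kPa
P = 9976.3 − 2202.6 = 7774 kPa

P ≈ 7774 kPa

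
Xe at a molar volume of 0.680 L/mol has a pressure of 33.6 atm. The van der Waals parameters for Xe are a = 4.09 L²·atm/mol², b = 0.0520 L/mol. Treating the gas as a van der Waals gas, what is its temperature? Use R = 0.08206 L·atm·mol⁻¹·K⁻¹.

T = (P + a/V_m²)(V_m − b)/R
P + a/V_m² = 33.6 + 4.09/(0.680)² = 42.445 atm
V_m − b = 0.680 − 0.0520 = 0.62800 L/mol
T = (42.445)(0.62800)/0.08206 = 324.8 K

T ≈ 324.8 K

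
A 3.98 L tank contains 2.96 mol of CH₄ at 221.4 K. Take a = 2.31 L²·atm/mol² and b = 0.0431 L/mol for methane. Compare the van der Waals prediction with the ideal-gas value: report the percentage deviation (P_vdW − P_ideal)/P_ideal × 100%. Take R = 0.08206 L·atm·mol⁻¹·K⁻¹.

-6.14 %

Ideal: P_ideal = nRT/V = (2.96)(0.08206)(221.4)/3.98 = 13.5119 atm
vdW: P = nRT/(V − nb) − a n²/V² = 53.7775/3.85242 − 20.2393/15.8404 = 13.9594 − 1.27770 = 12.6817 atm
% deviation = (12.6817 − 13.5119)/13.5119 × 100% = -6.14%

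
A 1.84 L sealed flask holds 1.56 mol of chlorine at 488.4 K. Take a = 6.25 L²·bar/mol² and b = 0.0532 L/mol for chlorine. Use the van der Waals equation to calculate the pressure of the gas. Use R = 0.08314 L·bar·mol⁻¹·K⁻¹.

P = nRT/(V − nb) − a n²/V²
nRT/(V − nb) = (1.56)(0.08314)(488.4)/(1.84 − 1.56×0.0532) = 63.345/1.7570 = 36.053 bar
a n²/V² = (6.25)(1.56)²/(1.84)² = 4.4926 bar
P = 36.053 − 4.4926 = 31.56 bar

P ≈ 31.56 bar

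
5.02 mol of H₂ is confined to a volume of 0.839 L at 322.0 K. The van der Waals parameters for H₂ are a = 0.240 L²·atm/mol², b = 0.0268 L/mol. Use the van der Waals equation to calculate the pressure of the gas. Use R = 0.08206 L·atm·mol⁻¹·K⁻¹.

P ≈ 179.7 atm

P = nRT/(V − nb) − a n²/V²
nRT/(V − nb) = (5.02)(0.08206)(322.0)/(0.839 − 5.02×0.0268) = 132.65/0.70446 = 188.30 atm
a n²/V² = (0.240)(5.02)²/(0.839)² = 8.5920 atm
P = 188.30 − 8.5920 = 179.7 atm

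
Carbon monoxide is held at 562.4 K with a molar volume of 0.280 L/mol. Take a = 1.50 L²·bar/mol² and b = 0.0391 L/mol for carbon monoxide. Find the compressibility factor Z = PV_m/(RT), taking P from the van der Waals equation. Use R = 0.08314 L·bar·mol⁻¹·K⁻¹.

Z ≈ 1.048

P = RT/(V_m − b) − a/V_m² = (0.08314)(562.4)/(0.280 − 0.0391) − 1.50/(0.280)²
  = 46.758/0.24090 − 19.133 = 194.10 − 19.133 = 174.97 bar
Z = PV_m/(RT) = (174.97)(0.280)/((0.08314)(562.4)) = 48.992/46.758 = 1.048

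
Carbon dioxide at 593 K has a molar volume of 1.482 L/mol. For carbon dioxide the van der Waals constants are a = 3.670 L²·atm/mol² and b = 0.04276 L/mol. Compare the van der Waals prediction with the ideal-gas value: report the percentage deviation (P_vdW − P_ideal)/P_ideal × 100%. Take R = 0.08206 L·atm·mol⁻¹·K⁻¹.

Ideal: P_ideal = RT/V_m = (0.08206)(593)/1.482 = 32.8351 atm
vdW: P = RT/(V_m − b) − a/V_m² = 48.6616/1.43924 − 3.670/2.19632 = 33.8106 − 1.67098 = 32.1396 atm
% deviation = (32.1396 − 32.8351)/32.8351 × 100% = -2.12%

-2.12 %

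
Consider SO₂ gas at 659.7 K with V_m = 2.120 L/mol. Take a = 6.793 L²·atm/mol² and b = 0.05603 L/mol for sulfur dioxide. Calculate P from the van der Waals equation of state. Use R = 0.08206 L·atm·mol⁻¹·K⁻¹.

P ≈ 24.72 atm

P = RT/(V_m − b) − a/V_m²
RT/(V_m − b) = (0.08206)(659.7)/(2.120 − 0.05603) = 54.135/2.0640 = 26.228 atm
a/V_m² = 6.793/(2.120)² = 1.5114 atm
P = 26.228 − 1.5114 = 24.72 atm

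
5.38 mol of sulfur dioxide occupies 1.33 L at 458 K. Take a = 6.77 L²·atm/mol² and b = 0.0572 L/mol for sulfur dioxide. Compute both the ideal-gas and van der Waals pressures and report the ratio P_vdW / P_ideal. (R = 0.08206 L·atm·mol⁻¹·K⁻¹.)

P_vdW / P_ideal ≈ 0.5724

Ideal: P_ideal = nRT/V = (5.38)(0.08206)(458)/1.33 = 152.029 atm
vdW: P = nRT/(V − nb) − a n²/V² = 202.199/1.02226 − 195.954/1.76890 = 197.796 − 110.777 = 87.019 atm
Ratio = 87.019/152.029 = 0.5724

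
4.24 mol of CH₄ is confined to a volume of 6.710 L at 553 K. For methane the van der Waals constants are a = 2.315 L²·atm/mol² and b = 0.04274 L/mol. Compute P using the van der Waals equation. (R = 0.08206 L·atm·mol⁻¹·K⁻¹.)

P ≈ 28.55 atm

P = nRT/(V − nb) − a n²/V²
nRT/(V − nb) = (4.24)(0.08206)(553)/(6.710 − 4.24×0.04274) = 192.41/6.5288 = 29.471 atm
a n²/V² = (2.315)(4.24)²/(6.710)² = 0.92435 atm
P = 29.471 − 0.92435 = 28.55 atm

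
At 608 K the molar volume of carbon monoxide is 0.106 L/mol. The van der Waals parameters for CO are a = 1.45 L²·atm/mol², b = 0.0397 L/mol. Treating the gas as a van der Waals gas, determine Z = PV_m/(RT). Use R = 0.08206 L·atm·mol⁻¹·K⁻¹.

Z ≈ 1.325

P = RT/(V_m − b) − a/V_m² = (0.08206)(608)/(0.106 − 0.0397) − 1.45/(0.106)²
  = 49.892/0.066300 − 129.05 = 752.52 − 129.05 = 623.47 atm
Z = PV_m/(RT) = (623.47)(0.106)/((0.08206)(608)) = 66.088/49.892 = 1.325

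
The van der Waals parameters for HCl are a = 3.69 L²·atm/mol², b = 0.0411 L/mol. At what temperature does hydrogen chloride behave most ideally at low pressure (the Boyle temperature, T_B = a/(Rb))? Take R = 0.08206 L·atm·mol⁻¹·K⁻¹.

T_B ≈ 1094 K

For a van der Waals gas the second virial coefficient B₂ = b − a/(RT) vanishes at T_B = a/(Rb).
T_B = 3.69/(0.08206×0.0411) = 3.69/0.0033727 = 1094 K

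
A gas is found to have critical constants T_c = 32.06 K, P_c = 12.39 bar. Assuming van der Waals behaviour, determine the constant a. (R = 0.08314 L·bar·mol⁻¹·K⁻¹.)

From T_c = 8a/(27Rb) and P_c = a/(27b²): a = 27 R² T_c²/(64 P_c).
a = 27×(0.08314)²×(32.06)²/(64×12.39) = 191.83/792.96 = 0.2419 L²·bar/mol²

a ≈ 0.2419 L²·bar/mol²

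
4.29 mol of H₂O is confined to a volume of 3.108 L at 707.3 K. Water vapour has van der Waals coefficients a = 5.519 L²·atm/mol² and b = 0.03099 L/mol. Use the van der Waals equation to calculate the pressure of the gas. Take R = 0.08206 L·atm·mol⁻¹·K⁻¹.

P = nRT/(V − nb) − a n²/V²
nRT/(V − nb) = (4.29)(0.08206)(707.3)/(3.108 − 4.29×0.03099) = 249.00/2.9751 = 83.695 atm
a n²/V² = (5.519)(4.29)²/(3.108)² = 10.515 atm
P = 83.695 − 10.515 = 73.18 atm

P ≈ 73.18 atm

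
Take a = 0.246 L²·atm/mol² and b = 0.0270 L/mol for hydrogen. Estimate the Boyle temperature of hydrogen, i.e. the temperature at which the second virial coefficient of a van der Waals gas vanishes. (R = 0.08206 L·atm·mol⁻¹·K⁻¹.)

For a van der Waals gas the second virial coefficient B₂ = b − a/(RT) vanishes at T_B = a/(Rb).
T_B = 0.246/(0.08206×0.0270) = 0.246/0.0022156 = 111.0 K

T_B ≈ 111.0 K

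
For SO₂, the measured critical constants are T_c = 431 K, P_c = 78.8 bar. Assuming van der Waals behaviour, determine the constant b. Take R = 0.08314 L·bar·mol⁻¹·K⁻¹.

b ≈ 0.05684 L/mol

From T_c = 8a/(27Rb) and P_c = a/(27b²): b = R T_c/(8 P_c).
b = (0.08314)(431)/(8×78.8) = 35.833/630.40 = 0.05684 L/mol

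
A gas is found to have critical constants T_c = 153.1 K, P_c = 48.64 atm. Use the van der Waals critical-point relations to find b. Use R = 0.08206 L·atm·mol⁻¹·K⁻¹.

From T_c = 8a/(27Rb) and P_c = a/(27b²): b = R T_c/(8 P_c).
b = (0.08206)(153.1)/(8×48.64) = 12.563/389.12 = 0.03229 L/mol

b ≈ 0.03229 L/mol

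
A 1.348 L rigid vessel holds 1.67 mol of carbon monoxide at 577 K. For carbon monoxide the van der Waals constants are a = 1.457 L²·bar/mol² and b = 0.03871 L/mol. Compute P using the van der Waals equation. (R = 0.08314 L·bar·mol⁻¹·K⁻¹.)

P ≈ 60.19 bar

P = nRT/(V − nb) − a n²/V²
nRT/(V − nb) = (1.67)(0.08314)(577)/(1.348 − 1.67×0.03871) = 80.113/1.2834 = 62.422 bar
a n²/V² = (1.457)(1.67)²/(1.348)² = 2.2362 bar
P = 62.422 − 2.2362 = 60.19 bar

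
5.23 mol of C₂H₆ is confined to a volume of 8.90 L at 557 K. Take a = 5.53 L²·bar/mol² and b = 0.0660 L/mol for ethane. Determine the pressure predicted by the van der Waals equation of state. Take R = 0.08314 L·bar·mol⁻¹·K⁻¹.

P ≈ 26.40 bar

P = nRT/(V − nb) − a n²/V²
nRT/(V − nb) = (5.23)(0.08314)(557)/(8.90 − 5.23×0.0660) = 242.20/8.5548 = 28.312 bar
a n²/V² = (5.53)(5.23)²/(8.90)² = 1.9096 bar
P = 28.312 − 1.9096 = 26.40 bar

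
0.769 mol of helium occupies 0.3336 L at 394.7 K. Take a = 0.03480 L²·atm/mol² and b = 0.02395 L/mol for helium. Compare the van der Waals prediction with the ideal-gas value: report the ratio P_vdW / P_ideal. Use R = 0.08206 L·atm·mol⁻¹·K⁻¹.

P_vdW / P_ideal ≈ 1.056

Ideal: P_ideal = nRT/V = (0.769)(0.08206)(394.7)/0.3336 = 74.6619 atm
vdW: P = nRT/(V − nb) − a n²/V² = 24.9072/0.315182 − 0.0205794/0.111289 = 79.0248 − 0.184919 = 78.8399 atm
Ratio = 78.8399/74.6619 = 1.056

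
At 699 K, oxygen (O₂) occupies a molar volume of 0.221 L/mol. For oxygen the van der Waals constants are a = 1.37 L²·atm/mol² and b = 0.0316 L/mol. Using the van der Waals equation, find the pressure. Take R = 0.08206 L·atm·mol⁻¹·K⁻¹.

P ≈ 274.8 atm

P = RT/(V_m − b) − a/V_m²
RT/(V_m − b) = (0.08206)(699)/(0.221 − 0.0316) = 57.360/0.18940 = 302.85 atm
a/V_m² = 1.37/(0.221)² = 28.050 atm
P = 302.85 − 28.050 = 274.8 atm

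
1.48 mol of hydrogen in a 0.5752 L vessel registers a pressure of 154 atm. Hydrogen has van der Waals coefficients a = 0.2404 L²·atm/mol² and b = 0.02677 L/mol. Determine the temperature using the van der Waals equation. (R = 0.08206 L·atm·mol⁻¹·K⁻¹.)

T ≈ 686.1 K

T = (P + a n²/V²)(V − nb)/(nR)
P + a n²/V² = 154 + (0.2404)(1.48)²/(0.5752)² = 155.59 atm
V − nb = 0.5752 − (1.48)(0.02677) = 0.53558 L
T = (155.59)(0.53558)/((1.48)(0.08206)) = 686.1 K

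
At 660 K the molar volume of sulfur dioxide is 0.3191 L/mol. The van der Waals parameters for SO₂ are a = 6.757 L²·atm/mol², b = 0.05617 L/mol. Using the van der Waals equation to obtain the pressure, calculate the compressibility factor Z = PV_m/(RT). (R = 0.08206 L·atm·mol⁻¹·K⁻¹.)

P = RT/(V_m − b) − a/V_m² = (0.08206)(660)/(0.3191 − 0.05617) − 6.757/(0.3191)²
  = 54.160/0.26293 − 66.359 = 205.99 − 66.359 = 139.63 atm
Z = PV_m/(RT) = (139.63)(0.3191)/((0.08206)(660)) = 44.556/54.160 = 0.8227

Z ≈ 0.8227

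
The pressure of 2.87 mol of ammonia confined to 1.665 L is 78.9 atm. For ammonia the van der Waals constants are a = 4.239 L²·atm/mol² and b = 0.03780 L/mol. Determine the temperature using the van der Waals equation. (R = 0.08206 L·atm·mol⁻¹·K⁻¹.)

T ≈ 604.7 K

T = (P + a n²/V²)(V − nb)/(nR)
P + a n²/V² = 78.9 + (4.239)(2.87)²/(1.665)² = 91.495 atm
V − nb = 1.665 − (2.87)(0.03780) = 1.5565 L
T = (91.495)(1.5565)/((2.87)(0.08206)) = 604.7 K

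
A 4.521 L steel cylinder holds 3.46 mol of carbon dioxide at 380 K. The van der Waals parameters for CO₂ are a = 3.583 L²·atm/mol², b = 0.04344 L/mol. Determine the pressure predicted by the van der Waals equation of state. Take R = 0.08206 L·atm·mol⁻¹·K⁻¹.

P = nRT/(V − nb) − a n²/V²
nRT/(V − nb) = (3.46)(0.08206)(380)/(4.521 − 3.46×0.04344) = 107.89/4.3707 = 24.685 atm
a n²/V² = (3.583)(3.46)²/(4.521)² = 2.0986 atm
P = 24.685 − 2.0986 = 22.59 atm

P ≈ 22.59 atm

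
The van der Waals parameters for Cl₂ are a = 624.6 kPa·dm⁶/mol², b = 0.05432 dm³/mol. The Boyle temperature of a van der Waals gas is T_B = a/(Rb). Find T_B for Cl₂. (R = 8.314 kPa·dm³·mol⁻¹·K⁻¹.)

For a van der Waals gas the second virial coefficient B₂ = b − a/(RT) vanishes at T_B = a/(Rb).
T_B = 624.6/(8.314×0.05432) = 624.6/0.45162 = 1383 K

T_B ≈ 1383 K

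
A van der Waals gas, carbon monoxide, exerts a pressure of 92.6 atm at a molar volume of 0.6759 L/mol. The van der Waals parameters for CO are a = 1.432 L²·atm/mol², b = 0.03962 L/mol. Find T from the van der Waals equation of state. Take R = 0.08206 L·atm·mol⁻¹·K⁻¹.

T ≈ 742.3 K

T = (P + a/V_m²)(V_m − b)/R
P + a/V_m² = 92.6 + 1.432/(0.6759)² = 95.735 atm
V_m − b = 0.6759 − 0.03962 = 0.63628 L/mol
T = (95.735)(0.63628)/0.08206 = 742.3 K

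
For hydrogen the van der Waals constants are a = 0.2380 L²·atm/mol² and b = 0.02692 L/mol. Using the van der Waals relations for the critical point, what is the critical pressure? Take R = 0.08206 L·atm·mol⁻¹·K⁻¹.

For a van der Waals gas, P_c = a/(27b²).
P_c = 0.2380/(27×(0.02692)²) = 0.2380/0.019567 = 12.16 atm

P_c ≈ 12.16 atm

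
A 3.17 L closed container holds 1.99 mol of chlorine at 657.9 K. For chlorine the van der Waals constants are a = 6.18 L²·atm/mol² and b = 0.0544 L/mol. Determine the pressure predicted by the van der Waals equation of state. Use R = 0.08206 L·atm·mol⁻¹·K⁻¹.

P ≈ 32.65 atm

P = nRT/(V − nb) − a n²/V²
nRT/(V − nb) = (1.99)(0.08206)(657.9)/(3.17 − 1.99×0.0544) = 107.43/3.0617 = 35.088 atm
a n²/V² = (6.18)(1.99)²/(3.17)² = 2.4354 atm
P = 35.088 − 2.4354 = 32.65 atm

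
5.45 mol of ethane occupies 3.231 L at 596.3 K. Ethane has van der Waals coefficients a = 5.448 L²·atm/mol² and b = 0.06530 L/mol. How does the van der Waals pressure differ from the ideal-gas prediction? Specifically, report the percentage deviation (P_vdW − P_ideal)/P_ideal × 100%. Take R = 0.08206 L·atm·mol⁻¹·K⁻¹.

-6.40 %

Ideal: P_ideal = nRT/V = (5.45)(0.08206)(596.3)/3.231 = 82.5384 atm
vdW: P = nRT/(V − nb) − a n²/V² = 266.681/2.87512 − 161.819/10.4394 = 92.7547 − 15.5008 = 77.2539 atm
% deviation = (77.2539 − 82.5384)/82.5384 × 100% = -6.40%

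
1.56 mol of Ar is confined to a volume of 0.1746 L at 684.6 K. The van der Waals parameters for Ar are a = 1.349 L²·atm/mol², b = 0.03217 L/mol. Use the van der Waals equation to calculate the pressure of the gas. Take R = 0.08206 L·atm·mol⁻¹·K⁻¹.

P ≈ 596.7 atm

P = nRT/(V − nb) − a n²/V²
nRT/(V − nb) = (1.56)(0.08206)(684.6)/(0.1746 − 1.56×0.03217) = 87.638/0.12441 = 704.43 atm
a n²/V² = (1.349)(1.56)²/(0.1746)² = 107.69 atm
P = 704.43 − 107.69 = 596.7 atm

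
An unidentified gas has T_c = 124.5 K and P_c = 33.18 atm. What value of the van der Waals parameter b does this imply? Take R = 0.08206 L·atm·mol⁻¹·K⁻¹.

From T_c = 8a/(27Rb) and P_c = a/(27b²): b = R T_c/(8 P_c).
b = (0.08206)(124.5)/(8×33.18) = 10.216/265.44 = 0.03849 L/mol

b ≈ 0.03849 L/mol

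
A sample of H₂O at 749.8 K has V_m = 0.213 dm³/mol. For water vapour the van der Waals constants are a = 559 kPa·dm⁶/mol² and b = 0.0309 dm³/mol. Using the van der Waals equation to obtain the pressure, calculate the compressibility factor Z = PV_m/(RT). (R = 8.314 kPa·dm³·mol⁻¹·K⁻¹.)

P = RT/(V_m − b) − a/V_m² = (8.314)(749.8)/(0.213 − 0.0309) − 559/(0.213)²
  = 6233.8/0.18210 − 12321 = 34233 − 12321 = 21912 kPa
Z = PV_m/(RT) = (21912)(0.213)/((8.314)(749.8)) = 4667.3/6233.8 = 0.7487

Z ≈ 0.7487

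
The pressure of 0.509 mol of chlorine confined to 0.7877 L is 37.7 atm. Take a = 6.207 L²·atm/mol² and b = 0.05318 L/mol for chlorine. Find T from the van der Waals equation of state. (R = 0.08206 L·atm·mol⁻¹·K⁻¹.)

T ≈ 733.7 K

T = (P + a n²/V²)(V − nb)/(nR)
P + a n²/V² = 37.7 + (6.207)(0.509)²/(0.7877)² = 40.292 atm
V − nb = 0.7877 − (0.509)(0.05318) = 0.76063 L
T = (40.292)(0.76063)/((0.509)(0.08206)) = 733.7 K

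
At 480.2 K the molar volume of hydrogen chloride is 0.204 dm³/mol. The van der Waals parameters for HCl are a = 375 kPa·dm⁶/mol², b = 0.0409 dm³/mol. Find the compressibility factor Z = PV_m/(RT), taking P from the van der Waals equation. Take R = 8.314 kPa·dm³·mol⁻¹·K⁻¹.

Z ≈ 0.7903

P = RT/(V_m − b) − a/V_m² = (8.314)(480.2)/(0.204 − 0.0409) − 375/(0.204)²
  = 3992.4/0.16310 − 9011.0 = 24478 − 9011.0 = 15467 kPa
Z = PV_m/(RT) = (15467)(0.204)/((8.314)(480.2)) = 3155.3/3992.4 = 0.7903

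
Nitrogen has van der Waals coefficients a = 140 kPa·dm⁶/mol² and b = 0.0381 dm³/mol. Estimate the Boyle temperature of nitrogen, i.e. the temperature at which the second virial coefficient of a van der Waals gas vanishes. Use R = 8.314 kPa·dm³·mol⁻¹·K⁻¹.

T_B ≈ 442.0 K

For a van der Waals gas the second virial coefficient B₂ = b − a/(RT) vanishes at T_B = a/(Rb).
T_B = 140/(8.314×0.0381) = 140/0.31676 = 442.0 K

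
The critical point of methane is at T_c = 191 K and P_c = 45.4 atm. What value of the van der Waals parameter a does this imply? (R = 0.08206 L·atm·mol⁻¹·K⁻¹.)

a ≈ 2.283 L²·atm/mol²

From T_c = 8a/(27Rb) and P_c = a/(27b²): a = 27 R² T_c²/(64 P_c).
a = 27×(0.08206)²×(191)²/(64×45.4) = 6632.7/2905.6 = 2.283 L²·atm/mol²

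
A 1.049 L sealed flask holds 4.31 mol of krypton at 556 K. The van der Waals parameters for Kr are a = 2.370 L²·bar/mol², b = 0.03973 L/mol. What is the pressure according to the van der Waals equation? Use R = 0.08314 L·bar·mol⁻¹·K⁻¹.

P ≈ 187.0 bar

P = nRT/(V − nb) − a n²/V²
nRT/(V − nb) = (4.31)(0.08314)(556)/(1.049 − 4.31×0.03973) = 199.23/0.87776 = 226.98 bar
a n²/V² = (2.370)(4.31)²/(1.049)² = 40.008 bar
P = 226.98 − 40.008 = 187.0 bar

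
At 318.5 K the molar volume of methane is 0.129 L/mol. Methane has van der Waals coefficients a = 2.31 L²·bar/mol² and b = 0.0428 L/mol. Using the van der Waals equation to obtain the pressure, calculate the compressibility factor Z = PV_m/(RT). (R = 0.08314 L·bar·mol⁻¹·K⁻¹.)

P = RT/(V_m − b) − a/V_m² = (0.08314)(318.5)/(0.129 − 0.0428) − 2.31/(0.129)²
  = 26.480/0.086200 − 138.81 = 307.19 − 138.81 = 168.38 bar
Z = PV_m/(RT) = (168.38)(0.129)/((0.08314)(318.5)) = 21.721/26.480 = 0.8203

Z ≈ 0.8203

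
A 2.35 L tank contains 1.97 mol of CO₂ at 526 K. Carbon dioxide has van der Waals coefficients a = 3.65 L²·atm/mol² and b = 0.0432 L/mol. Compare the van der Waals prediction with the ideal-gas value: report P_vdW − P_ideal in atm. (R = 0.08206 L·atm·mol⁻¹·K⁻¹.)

Ideal: P_ideal = nRT/V = (1.97)(0.08206)(526)/2.35 = 36.1839 atm
vdW: P = nRT/(V − nb) − a n²/V² = 85.0322/2.26490 − 14.1653/5.52250 = 37.5435 − 2.56502 = 34.9785 atm
ΔP = 34.9785 − 36.1839 = -1.205 atm

ΔP ≈ -1.205 atm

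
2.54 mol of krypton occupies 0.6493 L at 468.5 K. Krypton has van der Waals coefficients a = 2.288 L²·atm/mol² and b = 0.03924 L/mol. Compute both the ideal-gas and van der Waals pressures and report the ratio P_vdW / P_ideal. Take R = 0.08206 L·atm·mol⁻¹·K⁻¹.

P_vdW / P_ideal ≈ 0.9485

Ideal: P_ideal = nRT/V = (2.54)(0.08206)(468.5)/0.6493 = 150.394 atm
vdW: P = nRT/(V − nb) − a n²/V² = 97.6506/0.549630 − 14.7613/0.421590 = 177.666 − 35.0134 = 142.653 atm
Ratio = 142.653/150.394 = 0.9485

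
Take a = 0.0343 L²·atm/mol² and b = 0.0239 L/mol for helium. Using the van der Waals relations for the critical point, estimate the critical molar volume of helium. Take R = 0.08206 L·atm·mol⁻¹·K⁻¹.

V_m,c ≈ 0.07170 L/mol

For a van der Waals gas, V_m,c = 3b.
V_m,c = 3×0.0239 = 0.07170 L/mol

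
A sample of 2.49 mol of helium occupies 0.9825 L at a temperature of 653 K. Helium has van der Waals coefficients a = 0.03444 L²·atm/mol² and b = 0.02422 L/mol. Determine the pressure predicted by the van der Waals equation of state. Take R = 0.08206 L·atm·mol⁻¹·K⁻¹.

P ≈ 144.5 atm

P = nRT/(V − nb) − a n²/V²
nRT/(V − nb) = (2.49)(0.08206)(653)/(0.9825 − 2.49×0.02422) = 133.43/0.92219 = 144.69 atm
a n²/V² = (0.03444)(2.49)²/(0.9825)² = 0.22121 atm
P = 144.69 − 0.22121 = 144.5 atm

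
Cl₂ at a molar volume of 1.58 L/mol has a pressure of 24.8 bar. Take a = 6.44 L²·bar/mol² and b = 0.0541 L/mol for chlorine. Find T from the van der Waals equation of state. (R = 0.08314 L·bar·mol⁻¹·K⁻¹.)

T ≈ 502.5 K

T = (P + a/V_m²)(V_m − b)/R
P + a/V_m² = 24.8 + 6.44/(1.58)² = 27.380 bar
V_m − b = 1.58 − 0.0541 = 1.5259 L/mol
T = (27.380)(1.5259)/0.08314 = 502.5 K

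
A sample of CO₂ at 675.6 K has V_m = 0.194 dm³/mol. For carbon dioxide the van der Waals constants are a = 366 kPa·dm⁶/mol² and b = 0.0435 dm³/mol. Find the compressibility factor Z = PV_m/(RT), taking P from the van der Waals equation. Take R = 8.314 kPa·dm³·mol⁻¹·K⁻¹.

P = RT/(V_m − b) − a/V_m² = (8.314)(675.6)/(0.194 − 0.0435) − 366/(0.194)²
  = 5616.9/0.15050 − 9724.7 = 37322 − 9724.7 = 27597 kPa
Z = PV_m/(RT) = (27597)(0.194)/((8.314)(675.6)) = 5353.8/5616.9 = 0.9532

Z ≈ 0.9532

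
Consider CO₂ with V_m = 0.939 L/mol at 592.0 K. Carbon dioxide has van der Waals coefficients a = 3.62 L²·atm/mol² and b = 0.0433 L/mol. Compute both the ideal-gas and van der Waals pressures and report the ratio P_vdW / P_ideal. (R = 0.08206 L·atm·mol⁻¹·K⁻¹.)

Ideal: P_ideal = RT/V_m = (0.08206)(592.0)/0.939 = 51.7354 atm
vdW: P = RT/(V_m − b) − a/V_m² = 48.5795/0.895700 − 3.62/0.881721 = 54.2364 − 4.10561 = 50.1308 atm
Ratio = 50.1308/51.7354 = 0.9690

P_vdW / P_ideal ≈ 0.9690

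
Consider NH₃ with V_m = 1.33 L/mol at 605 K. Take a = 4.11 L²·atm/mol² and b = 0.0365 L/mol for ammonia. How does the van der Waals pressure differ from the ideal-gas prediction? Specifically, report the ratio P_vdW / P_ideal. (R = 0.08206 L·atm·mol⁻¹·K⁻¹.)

Ideal: P_ideal = RT/V_m = (0.08206)(605)/1.33 = 37.3280 atm
vdW: P = RT/(V_m − b) − a/V_m² = 49.6463/1.29350 − 4.11/1.76890 = 38.3814 − 2.32348 = 36.0579 atm
Ratio = 36.0579/37.3280 = 0.9660

P_vdW / P_ideal ≈ 0.9660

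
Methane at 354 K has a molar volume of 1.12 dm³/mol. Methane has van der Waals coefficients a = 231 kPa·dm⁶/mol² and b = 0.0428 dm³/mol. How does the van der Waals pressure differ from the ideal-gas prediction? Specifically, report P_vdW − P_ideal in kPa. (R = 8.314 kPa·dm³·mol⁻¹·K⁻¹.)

Ideal: P_ideal = RT/V_m = (8.314)(354)/1.12 = 2627.82 kPa
vdW: P = RT/(V_m − b) − a/V_m² = 2943.16/1.07720 − 231/1.25440 = 2732.23 − 184.152 = 2548.08 kPa
ΔP = 2548.08 − 2627.82 = -79.7 kPa

ΔP ≈ -79.7 kPa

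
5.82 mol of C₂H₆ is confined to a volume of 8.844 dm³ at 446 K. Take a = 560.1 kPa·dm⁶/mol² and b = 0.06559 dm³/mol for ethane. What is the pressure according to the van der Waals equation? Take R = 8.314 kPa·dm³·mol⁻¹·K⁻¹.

P = nRT/(V − nb) − a n²/V²
nRT/(V − nb) = (5.82)(8.314)(446)/(8.844 − 5.82×0.06559) = 21581/8.4623 = 2550.3 kPa
a n²/V² = (560.1)(5.82)²/(8.844)² = 242.56 kPa
P = 2550.3 − 242.56 = 2308 kPa

P ≈ 2308 kPa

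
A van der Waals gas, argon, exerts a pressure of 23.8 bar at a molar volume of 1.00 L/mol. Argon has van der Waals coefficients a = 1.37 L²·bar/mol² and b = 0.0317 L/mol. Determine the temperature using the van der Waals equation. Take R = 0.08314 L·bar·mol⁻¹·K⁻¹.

T = (P + a/V_m²)(V_m − b)/R
P + a/V_m² = 23.8 + 1.37/(1.00)² = 25.170 bar
V_m − b = 1.00 − 0.0317 = 0.96830 L/mol
T = (25.170)(0.96830)/0.08314 = 293.1 K

T ≈ 293.1 K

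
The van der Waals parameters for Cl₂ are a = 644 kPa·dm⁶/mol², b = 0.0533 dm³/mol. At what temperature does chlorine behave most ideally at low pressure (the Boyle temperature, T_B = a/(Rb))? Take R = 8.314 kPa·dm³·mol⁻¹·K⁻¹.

For a van der Waals gas the second virial coefficient B₂ = b − a/(RT) vanishes at T_B = a/(Rb).
T_B = 644/(8.314×0.0533) = 644/0.44314 = 1453 K

T_B ≈ 1453 K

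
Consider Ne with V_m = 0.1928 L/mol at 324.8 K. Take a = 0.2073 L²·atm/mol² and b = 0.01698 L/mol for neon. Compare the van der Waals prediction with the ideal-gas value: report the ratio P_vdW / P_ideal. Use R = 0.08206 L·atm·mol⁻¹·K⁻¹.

P_vdW / P_ideal ≈ 1.056

Ideal: P_ideal = RT/V_m = (0.08206)(324.8)/0.1928 = 138.242 atm
vdW: P = RT/(V_m − b) − a/V_m² = 26.6531/0.175820 − 0.2073/0.0371718 = 151.593 − 5.57681 = 146.016 atm
Ratio = 146.016/138.242 = 1.056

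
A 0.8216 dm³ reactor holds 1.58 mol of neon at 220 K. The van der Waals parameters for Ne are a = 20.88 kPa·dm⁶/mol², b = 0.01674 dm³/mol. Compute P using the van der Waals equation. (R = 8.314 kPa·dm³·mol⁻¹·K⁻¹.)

P = nRT/(V − nb) − a n²/V²
nRT/(V − nb) = (1.58)(8.314)(220)/(0.8216 − 1.58×0.01674) = 2889.9/0.79515 = 3634.4 kPa
a n²/V² = (20.88)(1.58)²/(0.8216)² = 77.219 kPa
P = 3634.4 − 77.219 = 3557 kPa

P ≈ 3557 kPa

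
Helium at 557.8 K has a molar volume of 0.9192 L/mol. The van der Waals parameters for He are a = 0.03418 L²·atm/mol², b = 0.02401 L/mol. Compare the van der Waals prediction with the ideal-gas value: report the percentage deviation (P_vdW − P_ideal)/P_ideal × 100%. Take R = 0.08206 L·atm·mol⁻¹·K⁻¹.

Ideal: P_ideal = RT/V_m = (0.08206)(557.8)/0.9192 = 49.7966 atm
vdW: P = RT/(V_m − b) − a/V_m² = 45.7731/0.895190 − 0.03418/0.844929 = 51.1323 − 0.0404531 = 51.0918 atm
% deviation = (51.0918 − 49.7966)/49.7966 × 100% = 2.60%

2.60 %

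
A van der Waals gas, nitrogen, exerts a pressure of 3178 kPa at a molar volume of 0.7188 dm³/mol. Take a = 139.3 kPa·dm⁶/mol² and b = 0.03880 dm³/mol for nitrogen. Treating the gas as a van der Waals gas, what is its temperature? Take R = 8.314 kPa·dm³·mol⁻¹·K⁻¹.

T ≈ 282.0 K

T = (P + a/V_m²)(V_m − b)/R
P + a/V_m² = 3178 + 139.3/(0.7188)² = 3447.6 kPa
V_m − b = 0.7188 − 0.03880 = 0.68000 dm³/mol
T = (3447.6)(0.68000)/8.314 = 282.0 K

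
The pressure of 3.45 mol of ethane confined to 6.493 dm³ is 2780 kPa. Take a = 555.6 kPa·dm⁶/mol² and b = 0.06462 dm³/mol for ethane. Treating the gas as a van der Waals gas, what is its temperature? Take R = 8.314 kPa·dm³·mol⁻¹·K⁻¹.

T ≈ 642.0 K

T = (P + a n²/V²)(V − nb)/(nR)
P + a n²/V² = 2780 + (555.6)(3.45)²/(6.493)² = 2936.9 kPa
V − nb = 6.493 − (3.45)(0.06462) = 6.2701 dm³
T = (2936.9)(6.2701)/((3.45)(8.314)) = 642.0 K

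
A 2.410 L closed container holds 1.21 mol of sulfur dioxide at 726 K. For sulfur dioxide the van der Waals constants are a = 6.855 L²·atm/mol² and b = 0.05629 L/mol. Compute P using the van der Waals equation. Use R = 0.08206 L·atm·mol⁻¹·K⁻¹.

P ≈ 29.05 atm

P = nRT/(V − nb) − a n²/V²
nRT/(V − nb) = (1.21)(0.08206)(726)/(2.410 − 1.21×0.05629) = 72.086/2.3419 = 30.781 atm
a n²/V² = (6.855)(1.21)²/(2.410)² = 1.7280 atm
P = 30.781 − 1.7280 = 29.05 atm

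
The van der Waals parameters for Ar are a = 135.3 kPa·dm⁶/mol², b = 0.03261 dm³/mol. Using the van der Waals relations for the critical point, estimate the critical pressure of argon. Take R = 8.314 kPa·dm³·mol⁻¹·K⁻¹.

P_c ≈ 4712 kPa

For a van der Waals gas, P_c = a/(27b²).
P_c = 135.3/(27×(0.03261)²) = 135.3/0.028712 = 4712 kPa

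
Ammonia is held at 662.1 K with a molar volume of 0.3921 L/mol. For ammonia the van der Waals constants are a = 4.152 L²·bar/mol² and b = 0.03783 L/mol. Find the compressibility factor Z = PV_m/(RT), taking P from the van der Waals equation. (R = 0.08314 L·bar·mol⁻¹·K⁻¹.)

P = RT/(V_m − b) − a/V_m² = (0.08314)(662.1)/(0.3921 − 0.03783) − 4.152/(0.3921)²
  = 55.047/0.35427 − 27.006 = 155.38 − 27.006 = 128.37 bar
Z = PV_m/(RT) = (128.37)(0.3921)/((0.08314)(662.1)) = 50.334/55.047 = 0.9144

Z ≈ 0.9144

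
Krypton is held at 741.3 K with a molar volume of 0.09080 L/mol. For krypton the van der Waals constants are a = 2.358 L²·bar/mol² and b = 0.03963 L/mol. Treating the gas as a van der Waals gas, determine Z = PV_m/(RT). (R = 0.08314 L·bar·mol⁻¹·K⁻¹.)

Z ≈ 1.353

P = RT/(V_m − b) − a/V_m² = (0.08314)(741.3)/(0.09080 − 0.03963) − 2.358/(0.09080)²
  = 61.632/0.051170 − 286.00 = 1204.5 − 286.00 = 918.5 bar
Z = PV_m/(RT) = (918.5)(0.09080)/((0.08314)(741.3)) = 83.400/61.632 = 1.353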